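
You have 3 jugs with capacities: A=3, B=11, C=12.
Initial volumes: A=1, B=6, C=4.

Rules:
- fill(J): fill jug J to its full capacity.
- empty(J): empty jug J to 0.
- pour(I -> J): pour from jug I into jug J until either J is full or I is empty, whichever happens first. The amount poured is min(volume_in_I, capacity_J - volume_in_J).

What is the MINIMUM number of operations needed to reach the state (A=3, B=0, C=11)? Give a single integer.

BFS from (A=1, B=6, C=4). One shortest path:
  1. pour(A -> B) -> (A=0 B=7 C=4)
  2. fill(A) -> (A=3 B=7 C=4)
  3. pour(B -> C) -> (A=3 B=0 C=11)
Reached target in 3 moves.

Answer: 3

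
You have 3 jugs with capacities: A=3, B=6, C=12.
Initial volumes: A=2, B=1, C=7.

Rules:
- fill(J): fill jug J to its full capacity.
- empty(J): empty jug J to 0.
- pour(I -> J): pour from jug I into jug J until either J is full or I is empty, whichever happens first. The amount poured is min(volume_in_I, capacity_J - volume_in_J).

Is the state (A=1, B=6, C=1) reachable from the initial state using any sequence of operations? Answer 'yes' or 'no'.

Answer: yes

Derivation:
BFS from (A=2, B=1, C=7):
  1. empty(A) -> (A=0 B=1 C=7)
  2. pour(B -> A) -> (A=1 B=0 C=7)
  3. pour(C -> B) -> (A=1 B=6 C=1)
Target reached → yes.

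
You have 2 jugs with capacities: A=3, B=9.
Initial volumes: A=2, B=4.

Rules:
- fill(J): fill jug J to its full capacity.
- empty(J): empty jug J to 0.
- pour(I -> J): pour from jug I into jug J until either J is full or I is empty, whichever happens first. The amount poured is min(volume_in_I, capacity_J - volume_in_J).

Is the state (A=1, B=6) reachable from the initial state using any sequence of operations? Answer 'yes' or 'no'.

Answer: no

Derivation:
BFS explored all 25 reachable states.
Reachable set includes: (0,0), (0,1), (0,2), (0,3), (0,4), (0,5), (0,6), (0,7), (0,8), (0,9), (1,0), (1,9) ...
Target (A=1, B=6) not in reachable set → no.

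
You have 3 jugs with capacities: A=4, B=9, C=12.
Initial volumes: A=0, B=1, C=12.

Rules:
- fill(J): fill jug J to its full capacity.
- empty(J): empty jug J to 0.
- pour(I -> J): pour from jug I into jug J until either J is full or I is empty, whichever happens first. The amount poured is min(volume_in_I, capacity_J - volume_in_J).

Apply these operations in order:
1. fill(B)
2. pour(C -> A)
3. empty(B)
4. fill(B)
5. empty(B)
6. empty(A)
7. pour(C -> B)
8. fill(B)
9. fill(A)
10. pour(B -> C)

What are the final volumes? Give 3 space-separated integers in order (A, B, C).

Step 1: fill(B) -> (A=0 B=9 C=12)
Step 2: pour(C -> A) -> (A=4 B=9 C=8)
Step 3: empty(B) -> (A=4 B=0 C=8)
Step 4: fill(B) -> (A=4 B=9 C=8)
Step 5: empty(B) -> (A=4 B=0 C=8)
Step 6: empty(A) -> (A=0 B=0 C=8)
Step 7: pour(C -> B) -> (A=0 B=8 C=0)
Step 8: fill(B) -> (A=0 B=9 C=0)
Step 9: fill(A) -> (A=4 B=9 C=0)
Step 10: pour(B -> C) -> (A=4 B=0 C=9)

Answer: 4 0 9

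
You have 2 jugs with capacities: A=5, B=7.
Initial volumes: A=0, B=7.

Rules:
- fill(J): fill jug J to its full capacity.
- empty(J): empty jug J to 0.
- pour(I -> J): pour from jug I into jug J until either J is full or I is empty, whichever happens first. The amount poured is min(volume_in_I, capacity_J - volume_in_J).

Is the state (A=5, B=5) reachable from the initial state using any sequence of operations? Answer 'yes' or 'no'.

BFS from (A=0, B=7):
  1. fill(A) -> (A=5 B=7)
  2. empty(B) -> (A=5 B=0)
  3. pour(A -> B) -> (A=0 B=5)
  4. fill(A) -> (A=5 B=5)
Target reached → yes.

Answer: yes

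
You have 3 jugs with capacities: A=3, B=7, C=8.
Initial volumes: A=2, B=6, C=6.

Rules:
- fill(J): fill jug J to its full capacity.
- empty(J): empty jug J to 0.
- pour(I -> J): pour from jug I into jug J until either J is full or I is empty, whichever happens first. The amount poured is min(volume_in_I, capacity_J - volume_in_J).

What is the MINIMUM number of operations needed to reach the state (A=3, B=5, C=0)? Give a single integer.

BFS from (A=2, B=6, C=6). One shortest path:
  1. empty(C) -> (A=2 B=6 C=0)
  2. pour(B -> A) -> (A=3 B=5 C=0)
Reached target in 2 moves.

Answer: 2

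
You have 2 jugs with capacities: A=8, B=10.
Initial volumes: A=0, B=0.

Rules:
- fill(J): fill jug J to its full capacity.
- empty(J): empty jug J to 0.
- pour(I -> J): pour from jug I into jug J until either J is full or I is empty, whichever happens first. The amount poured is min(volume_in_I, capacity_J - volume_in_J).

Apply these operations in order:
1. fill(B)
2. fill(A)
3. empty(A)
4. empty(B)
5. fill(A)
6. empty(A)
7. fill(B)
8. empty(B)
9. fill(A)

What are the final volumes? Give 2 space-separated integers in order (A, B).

Answer: 8 0

Derivation:
Step 1: fill(B) -> (A=0 B=10)
Step 2: fill(A) -> (A=8 B=10)
Step 3: empty(A) -> (A=0 B=10)
Step 4: empty(B) -> (A=0 B=0)
Step 5: fill(A) -> (A=8 B=0)
Step 6: empty(A) -> (A=0 B=0)
Step 7: fill(B) -> (A=0 B=10)
Step 8: empty(B) -> (A=0 B=0)
Step 9: fill(A) -> (A=8 B=0)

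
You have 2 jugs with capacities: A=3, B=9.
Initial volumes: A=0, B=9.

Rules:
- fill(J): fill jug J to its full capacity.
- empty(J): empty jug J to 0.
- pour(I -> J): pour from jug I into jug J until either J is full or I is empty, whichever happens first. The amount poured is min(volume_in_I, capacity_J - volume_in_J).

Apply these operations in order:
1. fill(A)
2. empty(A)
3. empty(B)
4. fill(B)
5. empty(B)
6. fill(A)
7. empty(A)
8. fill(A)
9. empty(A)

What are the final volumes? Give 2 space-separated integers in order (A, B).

Step 1: fill(A) -> (A=3 B=9)
Step 2: empty(A) -> (A=0 B=9)
Step 3: empty(B) -> (A=0 B=0)
Step 4: fill(B) -> (A=0 B=9)
Step 5: empty(B) -> (A=0 B=0)
Step 6: fill(A) -> (A=3 B=0)
Step 7: empty(A) -> (A=0 B=0)
Step 8: fill(A) -> (A=3 B=0)
Step 9: empty(A) -> (A=0 B=0)

Answer: 0 0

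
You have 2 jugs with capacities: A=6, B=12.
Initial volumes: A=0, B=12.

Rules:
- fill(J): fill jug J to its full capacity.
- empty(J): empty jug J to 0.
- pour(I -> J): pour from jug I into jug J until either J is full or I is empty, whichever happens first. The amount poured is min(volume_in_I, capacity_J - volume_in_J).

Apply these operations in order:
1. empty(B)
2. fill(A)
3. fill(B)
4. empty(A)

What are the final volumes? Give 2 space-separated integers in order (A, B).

Step 1: empty(B) -> (A=0 B=0)
Step 2: fill(A) -> (A=6 B=0)
Step 3: fill(B) -> (A=6 B=12)
Step 4: empty(A) -> (A=0 B=12)

Answer: 0 12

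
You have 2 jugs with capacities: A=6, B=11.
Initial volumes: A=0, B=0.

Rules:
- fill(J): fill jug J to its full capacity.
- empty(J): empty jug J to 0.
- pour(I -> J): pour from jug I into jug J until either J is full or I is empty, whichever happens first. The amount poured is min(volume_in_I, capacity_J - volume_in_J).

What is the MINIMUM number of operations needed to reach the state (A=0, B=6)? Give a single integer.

BFS from (A=0, B=0). One shortest path:
  1. fill(A) -> (A=6 B=0)
  2. pour(A -> B) -> (A=0 B=6)
Reached target in 2 moves.

Answer: 2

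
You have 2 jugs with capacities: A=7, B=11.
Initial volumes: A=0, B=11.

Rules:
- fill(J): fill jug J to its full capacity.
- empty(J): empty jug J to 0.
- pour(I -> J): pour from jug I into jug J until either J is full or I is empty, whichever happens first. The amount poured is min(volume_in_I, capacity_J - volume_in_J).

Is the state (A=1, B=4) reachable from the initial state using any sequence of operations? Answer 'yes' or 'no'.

Answer: no

Derivation:
BFS explored all 36 reachable states.
Reachable set includes: (0,0), (0,1), (0,2), (0,3), (0,4), (0,5), (0,6), (0,7), (0,8), (0,9), (0,10), (0,11) ...
Target (A=1, B=4) not in reachable set → no.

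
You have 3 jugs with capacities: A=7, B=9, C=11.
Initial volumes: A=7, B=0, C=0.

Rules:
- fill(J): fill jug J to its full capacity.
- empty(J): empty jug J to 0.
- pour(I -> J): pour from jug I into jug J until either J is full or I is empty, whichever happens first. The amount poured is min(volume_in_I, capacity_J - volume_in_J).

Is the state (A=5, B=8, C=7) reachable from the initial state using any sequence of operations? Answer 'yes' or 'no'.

BFS explored all 480 reachable states.
Reachable set includes: (0,0,0), (0,0,1), (0,0,2), (0,0,3), (0,0,4), (0,0,5), (0,0,6), (0,0,7), (0,0,8), (0,0,9), (0,0,10), (0,0,11) ...
Target (A=5, B=8, C=7) not in reachable set → no.

Answer: no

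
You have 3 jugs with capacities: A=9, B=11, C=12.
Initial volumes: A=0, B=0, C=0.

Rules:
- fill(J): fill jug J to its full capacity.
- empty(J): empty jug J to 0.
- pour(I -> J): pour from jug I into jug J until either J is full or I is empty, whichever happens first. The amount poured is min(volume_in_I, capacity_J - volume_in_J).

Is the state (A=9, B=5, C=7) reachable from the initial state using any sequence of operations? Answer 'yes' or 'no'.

BFS from (A=0, B=0, C=0):
  1. fill(A) -> (A=9 B=0 C=0)
  2. fill(C) -> (A=9 B=0 C=12)
  3. pour(A -> B) -> (A=0 B=9 C=12)
  4. pour(C -> A) -> (A=9 B=9 C=3)
  5. pour(A -> B) -> (A=7 B=11 C=3)
  6. empty(B) -> (A=7 B=0 C=3)
  7. pour(A -> B) -> (A=0 B=7 C=3)
  8. pour(C -> A) -> (A=3 B=7 C=0)
  9. pour(B -> C) -> (A=3 B=0 C=7)
  10. fill(B) -> (A=3 B=11 C=7)
  11. pour(B -> A) -> (A=9 B=5 C=7)
Target reached → yes.

Answer: yes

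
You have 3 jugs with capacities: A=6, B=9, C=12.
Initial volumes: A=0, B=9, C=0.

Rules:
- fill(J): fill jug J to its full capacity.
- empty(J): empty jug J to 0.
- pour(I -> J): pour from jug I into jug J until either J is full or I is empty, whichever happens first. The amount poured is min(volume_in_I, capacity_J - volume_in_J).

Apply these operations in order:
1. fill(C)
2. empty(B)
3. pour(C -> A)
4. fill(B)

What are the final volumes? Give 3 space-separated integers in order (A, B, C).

Answer: 6 9 6

Derivation:
Step 1: fill(C) -> (A=0 B=9 C=12)
Step 2: empty(B) -> (A=0 B=0 C=12)
Step 3: pour(C -> A) -> (A=6 B=0 C=6)
Step 4: fill(B) -> (A=6 B=9 C=6)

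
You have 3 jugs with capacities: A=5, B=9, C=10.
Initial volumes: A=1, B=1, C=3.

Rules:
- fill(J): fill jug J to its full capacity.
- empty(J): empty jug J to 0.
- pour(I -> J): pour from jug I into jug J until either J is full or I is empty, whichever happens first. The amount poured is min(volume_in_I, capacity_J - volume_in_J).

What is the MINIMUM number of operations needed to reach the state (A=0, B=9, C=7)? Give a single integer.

Answer: 4

Derivation:
BFS from (A=1, B=1, C=3). One shortest path:
  1. fill(A) -> (A=5 B=1 C=3)
  2. fill(C) -> (A=5 B=1 C=10)
  3. pour(A -> B) -> (A=0 B=6 C=10)
  4. pour(C -> B) -> (A=0 B=9 C=7)
Reached target in 4 moves.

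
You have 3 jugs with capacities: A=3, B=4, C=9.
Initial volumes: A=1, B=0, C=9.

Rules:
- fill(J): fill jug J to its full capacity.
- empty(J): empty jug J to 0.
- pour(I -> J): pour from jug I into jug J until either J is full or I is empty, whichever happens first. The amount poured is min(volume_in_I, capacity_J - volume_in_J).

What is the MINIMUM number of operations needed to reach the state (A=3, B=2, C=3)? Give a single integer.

BFS from (A=1, B=0, C=9). One shortest path:
  1. fill(B) -> (A=1 B=4 C=9)
  2. empty(C) -> (A=1 B=4 C=0)
  3. pour(B -> A) -> (A=3 B=2 C=0)
  4. pour(A -> C) -> (A=0 B=2 C=3)
  5. fill(A) -> (A=3 B=2 C=3)
Reached target in 5 moves.

Answer: 5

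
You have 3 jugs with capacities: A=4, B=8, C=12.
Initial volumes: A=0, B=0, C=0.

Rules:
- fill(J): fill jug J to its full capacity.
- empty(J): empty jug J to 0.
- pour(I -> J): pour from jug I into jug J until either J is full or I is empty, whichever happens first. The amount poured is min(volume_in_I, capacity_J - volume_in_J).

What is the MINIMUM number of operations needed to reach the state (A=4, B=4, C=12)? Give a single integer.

BFS from (A=0, B=0, C=0). One shortest path:
  1. fill(B) -> (A=0 B=8 C=0)
  2. fill(C) -> (A=0 B=8 C=12)
  3. pour(B -> A) -> (A=4 B=4 C=12)
Reached target in 3 moves.

Answer: 3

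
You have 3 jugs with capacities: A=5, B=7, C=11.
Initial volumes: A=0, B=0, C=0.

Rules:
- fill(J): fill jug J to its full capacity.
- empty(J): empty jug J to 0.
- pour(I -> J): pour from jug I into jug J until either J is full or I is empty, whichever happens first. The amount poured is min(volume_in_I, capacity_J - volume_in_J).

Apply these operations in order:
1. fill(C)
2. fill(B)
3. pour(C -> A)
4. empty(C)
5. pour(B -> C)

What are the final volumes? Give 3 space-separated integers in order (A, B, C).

Answer: 5 0 7

Derivation:
Step 1: fill(C) -> (A=0 B=0 C=11)
Step 2: fill(B) -> (A=0 B=7 C=11)
Step 3: pour(C -> A) -> (A=5 B=7 C=6)
Step 4: empty(C) -> (A=5 B=7 C=0)
Step 5: pour(B -> C) -> (A=5 B=0 C=7)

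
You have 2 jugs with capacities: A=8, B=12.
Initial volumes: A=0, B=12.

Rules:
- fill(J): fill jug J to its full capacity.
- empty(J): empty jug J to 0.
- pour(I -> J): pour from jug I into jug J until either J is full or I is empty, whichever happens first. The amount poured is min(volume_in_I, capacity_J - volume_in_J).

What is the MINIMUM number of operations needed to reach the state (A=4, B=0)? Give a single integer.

Answer: 3

Derivation:
BFS from (A=0, B=12). One shortest path:
  1. pour(B -> A) -> (A=8 B=4)
  2. empty(A) -> (A=0 B=4)
  3. pour(B -> A) -> (A=4 B=0)
Reached target in 3 moves.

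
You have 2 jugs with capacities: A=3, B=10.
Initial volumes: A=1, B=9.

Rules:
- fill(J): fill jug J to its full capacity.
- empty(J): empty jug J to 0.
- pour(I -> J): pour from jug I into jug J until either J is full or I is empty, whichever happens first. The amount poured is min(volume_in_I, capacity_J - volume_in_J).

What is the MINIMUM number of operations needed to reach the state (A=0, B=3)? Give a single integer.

BFS from (A=1, B=9). One shortest path:
  1. fill(A) -> (A=3 B=9)
  2. empty(B) -> (A=3 B=0)
  3. pour(A -> B) -> (A=0 B=3)
Reached target in 3 moves.

Answer: 3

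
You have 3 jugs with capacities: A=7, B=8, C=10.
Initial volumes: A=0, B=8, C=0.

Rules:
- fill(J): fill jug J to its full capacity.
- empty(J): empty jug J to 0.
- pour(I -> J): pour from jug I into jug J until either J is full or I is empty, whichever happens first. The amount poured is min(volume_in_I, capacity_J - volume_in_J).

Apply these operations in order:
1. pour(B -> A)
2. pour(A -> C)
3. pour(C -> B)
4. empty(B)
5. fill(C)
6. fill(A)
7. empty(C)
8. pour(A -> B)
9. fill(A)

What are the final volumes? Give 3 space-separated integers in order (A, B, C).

Answer: 7 7 0

Derivation:
Step 1: pour(B -> A) -> (A=7 B=1 C=0)
Step 2: pour(A -> C) -> (A=0 B=1 C=7)
Step 3: pour(C -> B) -> (A=0 B=8 C=0)
Step 4: empty(B) -> (A=0 B=0 C=0)
Step 5: fill(C) -> (A=0 B=0 C=10)
Step 6: fill(A) -> (A=7 B=0 C=10)
Step 7: empty(C) -> (A=7 B=0 C=0)
Step 8: pour(A -> B) -> (A=0 B=7 C=0)
Step 9: fill(A) -> (A=7 B=7 C=0)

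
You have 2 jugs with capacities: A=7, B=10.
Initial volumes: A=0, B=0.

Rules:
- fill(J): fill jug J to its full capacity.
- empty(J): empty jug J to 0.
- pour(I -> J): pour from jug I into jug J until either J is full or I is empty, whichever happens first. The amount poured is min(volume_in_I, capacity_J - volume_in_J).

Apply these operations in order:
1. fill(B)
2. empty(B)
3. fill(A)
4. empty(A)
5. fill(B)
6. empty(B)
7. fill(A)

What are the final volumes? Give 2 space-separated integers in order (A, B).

Step 1: fill(B) -> (A=0 B=10)
Step 2: empty(B) -> (A=0 B=0)
Step 3: fill(A) -> (A=7 B=0)
Step 4: empty(A) -> (A=0 B=0)
Step 5: fill(B) -> (A=0 B=10)
Step 6: empty(B) -> (A=0 B=0)
Step 7: fill(A) -> (A=7 B=0)

Answer: 7 0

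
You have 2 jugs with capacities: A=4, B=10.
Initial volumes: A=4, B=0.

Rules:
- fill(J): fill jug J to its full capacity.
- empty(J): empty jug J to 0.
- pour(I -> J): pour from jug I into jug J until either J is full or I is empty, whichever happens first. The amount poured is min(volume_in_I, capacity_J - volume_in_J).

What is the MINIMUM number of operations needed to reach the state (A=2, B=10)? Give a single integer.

BFS from (A=4, B=0). One shortest path:
  1. pour(A -> B) -> (A=0 B=4)
  2. fill(A) -> (A=4 B=4)
  3. pour(A -> B) -> (A=0 B=8)
  4. fill(A) -> (A=4 B=8)
  5. pour(A -> B) -> (A=2 B=10)
Reached target in 5 moves.

Answer: 5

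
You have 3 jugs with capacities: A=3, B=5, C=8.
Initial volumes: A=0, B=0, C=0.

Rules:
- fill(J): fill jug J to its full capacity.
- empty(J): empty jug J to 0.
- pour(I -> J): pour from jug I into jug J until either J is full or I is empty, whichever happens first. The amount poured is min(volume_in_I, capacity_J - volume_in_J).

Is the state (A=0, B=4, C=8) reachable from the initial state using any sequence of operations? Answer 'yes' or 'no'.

BFS from (A=0, B=0, C=0):
  1. fill(B) -> (A=0 B=5 C=0)
  2. fill(C) -> (A=0 B=5 C=8)
  3. pour(B -> A) -> (A=3 B=2 C=8)
  4. empty(A) -> (A=0 B=2 C=8)
  5. pour(B -> A) -> (A=2 B=0 C=8)
  6. fill(B) -> (A=2 B=5 C=8)
  7. pour(B -> A) -> (A=3 B=4 C=8)
  8. empty(A) -> (A=0 B=4 C=8)
Target reached → yes.

Answer: yes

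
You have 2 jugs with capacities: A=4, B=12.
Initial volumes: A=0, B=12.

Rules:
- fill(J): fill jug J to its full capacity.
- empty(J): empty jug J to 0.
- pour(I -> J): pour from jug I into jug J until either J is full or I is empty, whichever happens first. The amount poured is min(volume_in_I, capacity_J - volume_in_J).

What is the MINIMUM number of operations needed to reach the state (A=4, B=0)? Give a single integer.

BFS from (A=0, B=12). One shortest path:
  1. fill(A) -> (A=4 B=12)
  2. empty(B) -> (A=4 B=0)
Reached target in 2 moves.

Answer: 2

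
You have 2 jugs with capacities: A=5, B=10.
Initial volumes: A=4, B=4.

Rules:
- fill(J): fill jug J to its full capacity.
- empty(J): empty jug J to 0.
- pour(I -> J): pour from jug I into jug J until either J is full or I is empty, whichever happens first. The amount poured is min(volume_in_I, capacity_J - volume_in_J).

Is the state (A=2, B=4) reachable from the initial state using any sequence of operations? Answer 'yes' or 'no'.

Answer: no

Derivation:
BFS explored all 19 reachable states.
Reachable set includes: (0,0), (0,3), (0,4), (0,5), (0,8), (0,9), (0,10), (3,0), (3,10), (4,0), (4,4), (4,10) ...
Target (A=2, B=4) not in reachable set → no.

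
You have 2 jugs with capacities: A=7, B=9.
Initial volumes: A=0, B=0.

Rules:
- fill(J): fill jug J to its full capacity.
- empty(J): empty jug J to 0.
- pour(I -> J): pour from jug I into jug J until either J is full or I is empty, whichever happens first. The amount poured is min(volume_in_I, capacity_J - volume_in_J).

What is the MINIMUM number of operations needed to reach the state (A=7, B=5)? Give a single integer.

BFS from (A=0, B=0). One shortest path:
  1. fill(A) -> (A=7 B=0)
  2. pour(A -> B) -> (A=0 B=7)
  3. fill(A) -> (A=7 B=7)
  4. pour(A -> B) -> (A=5 B=9)
  5. empty(B) -> (A=5 B=0)
  6. pour(A -> B) -> (A=0 B=5)
  7. fill(A) -> (A=7 B=5)
Reached target in 7 moves.

Answer: 7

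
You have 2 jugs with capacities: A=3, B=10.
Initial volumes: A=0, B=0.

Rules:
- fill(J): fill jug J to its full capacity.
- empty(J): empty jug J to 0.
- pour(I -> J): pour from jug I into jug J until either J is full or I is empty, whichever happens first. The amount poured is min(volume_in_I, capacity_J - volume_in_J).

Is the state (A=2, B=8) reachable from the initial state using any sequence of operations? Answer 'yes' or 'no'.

Answer: no

Derivation:
BFS explored all 26 reachable states.
Reachable set includes: (0,0), (0,1), (0,2), (0,3), (0,4), (0,5), (0,6), (0,7), (0,8), (0,9), (0,10), (1,0) ...
Target (A=2, B=8) not in reachable set → no.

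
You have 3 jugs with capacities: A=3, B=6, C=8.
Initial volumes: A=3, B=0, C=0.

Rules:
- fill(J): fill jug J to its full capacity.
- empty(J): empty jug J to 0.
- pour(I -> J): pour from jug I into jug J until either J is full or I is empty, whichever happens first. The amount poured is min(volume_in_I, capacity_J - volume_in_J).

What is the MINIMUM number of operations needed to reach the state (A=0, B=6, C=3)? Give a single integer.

Answer: 2

Derivation:
BFS from (A=3, B=0, C=0). One shortest path:
  1. fill(B) -> (A=3 B=6 C=0)
  2. pour(A -> C) -> (A=0 B=6 C=3)
Reached target in 2 moves.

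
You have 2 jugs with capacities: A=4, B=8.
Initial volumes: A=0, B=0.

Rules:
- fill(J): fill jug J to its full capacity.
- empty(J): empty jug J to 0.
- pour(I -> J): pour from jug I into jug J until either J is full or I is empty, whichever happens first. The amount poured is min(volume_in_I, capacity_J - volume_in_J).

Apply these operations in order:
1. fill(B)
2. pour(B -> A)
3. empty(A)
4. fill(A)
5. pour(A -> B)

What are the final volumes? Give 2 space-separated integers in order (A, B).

Answer: 0 8

Derivation:
Step 1: fill(B) -> (A=0 B=8)
Step 2: pour(B -> A) -> (A=4 B=4)
Step 3: empty(A) -> (A=0 B=4)
Step 4: fill(A) -> (A=4 B=4)
Step 5: pour(A -> B) -> (A=0 B=8)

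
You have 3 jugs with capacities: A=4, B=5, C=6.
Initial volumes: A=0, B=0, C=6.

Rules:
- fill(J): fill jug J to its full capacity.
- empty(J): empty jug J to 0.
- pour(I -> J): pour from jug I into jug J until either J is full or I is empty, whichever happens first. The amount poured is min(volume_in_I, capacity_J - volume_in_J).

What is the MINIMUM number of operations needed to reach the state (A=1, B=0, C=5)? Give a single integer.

BFS from (A=0, B=0, C=6). One shortest path:
  1. pour(C -> B) -> (A=0 B=5 C=1)
  2. pour(C -> A) -> (A=1 B=5 C=0)
  3. pour(B -> C) -> (A=1 B=0 C=5)
Reached target in 3 moves.

Answer: 3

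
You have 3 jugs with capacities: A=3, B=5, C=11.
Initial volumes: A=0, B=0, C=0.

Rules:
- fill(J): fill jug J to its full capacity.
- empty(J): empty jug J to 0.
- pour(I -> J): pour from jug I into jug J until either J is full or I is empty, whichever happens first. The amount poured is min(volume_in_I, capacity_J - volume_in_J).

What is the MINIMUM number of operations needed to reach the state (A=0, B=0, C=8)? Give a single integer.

BFS from (A=0, B=0, C=0). One shortest path:
  1. fill(C) -> (A=0 B=0 C=11)
  2. pour(C -> A) -> (A=3 B=0 C=8)
  3. empty(A) -> (A=0 B=0 C=8)
Reached target in 3 moves.

Answer: 3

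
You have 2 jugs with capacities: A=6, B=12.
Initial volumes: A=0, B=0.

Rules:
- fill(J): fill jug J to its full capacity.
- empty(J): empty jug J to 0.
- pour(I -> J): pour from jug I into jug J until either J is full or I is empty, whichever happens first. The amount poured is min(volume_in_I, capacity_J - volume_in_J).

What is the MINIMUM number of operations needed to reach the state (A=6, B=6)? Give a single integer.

BFS from (A=0, B=0). One shortest path:
  1. fill(B) -> (A=0 B=12)
  2. pour(B -> A) -> (A=6 B=6)
Reached target in 2 moves.

Answer: 2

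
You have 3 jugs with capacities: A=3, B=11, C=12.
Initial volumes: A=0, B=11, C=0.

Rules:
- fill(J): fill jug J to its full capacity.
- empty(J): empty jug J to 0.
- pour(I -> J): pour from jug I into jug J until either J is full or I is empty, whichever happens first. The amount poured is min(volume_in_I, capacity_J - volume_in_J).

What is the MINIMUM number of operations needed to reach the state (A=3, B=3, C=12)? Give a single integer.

BFS from (A=0, B=11, C=0). One shortest path:
  1. fill(A) -> (A=3 B=11 C=0)
  2. empty(B) -> (A=3 B=0 C=0)
  3. fill(C) -> (A=3 B=0 C=12)
  4. pour(A -> B) -> (A=0 B=3 C=12)
  5. fill(A) -> (A=3 B=3 C=12)
Reached target in 5 moves.

Answer: 5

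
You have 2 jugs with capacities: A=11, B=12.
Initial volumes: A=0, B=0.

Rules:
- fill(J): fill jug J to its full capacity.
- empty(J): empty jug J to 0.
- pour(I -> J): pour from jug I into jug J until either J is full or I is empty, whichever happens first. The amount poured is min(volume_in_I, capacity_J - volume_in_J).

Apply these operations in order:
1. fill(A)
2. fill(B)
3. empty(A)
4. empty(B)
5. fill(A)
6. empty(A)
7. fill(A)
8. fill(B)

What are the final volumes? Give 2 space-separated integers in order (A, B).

Step 1: fill(A) -> (A=11 B=0)
Step 2: fill(B) -> (A=11 B=12)
Step 3: empty(A) -> (A=0 B=12)
Step 4: empty(B) -> (A=0 B=0)
Step 5: fill(A) -> (A=11 B=0)
Step 6: empty(A) -> (A=0 B=0)
Step 7: fill(A) -> (A=11 B=0)
Step 8: fill(B) -> (A=11 B=12)

Answer: 11 12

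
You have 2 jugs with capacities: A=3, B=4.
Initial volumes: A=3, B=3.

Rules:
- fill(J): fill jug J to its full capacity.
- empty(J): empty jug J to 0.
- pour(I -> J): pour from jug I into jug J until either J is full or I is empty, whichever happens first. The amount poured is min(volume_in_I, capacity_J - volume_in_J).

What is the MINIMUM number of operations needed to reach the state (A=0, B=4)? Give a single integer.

BFS from (A=3, B=3). One shortest path:
  1. empty(A) -> (A=0 B=3)
  2. fill(B) -> (A=0 B=4)
Reached target in 2 moves.

Answer: 2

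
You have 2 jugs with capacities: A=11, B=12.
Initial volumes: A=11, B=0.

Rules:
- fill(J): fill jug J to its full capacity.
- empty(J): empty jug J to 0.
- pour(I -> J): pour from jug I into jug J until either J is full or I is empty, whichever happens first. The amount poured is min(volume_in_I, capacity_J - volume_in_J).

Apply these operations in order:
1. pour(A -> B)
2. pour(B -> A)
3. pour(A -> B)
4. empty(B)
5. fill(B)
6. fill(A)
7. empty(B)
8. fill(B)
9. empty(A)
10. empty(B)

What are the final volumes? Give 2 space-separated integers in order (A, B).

Answer: 0 0

Derivation:
Step 1: pour(A -> B) -> (A=0 B=11)
Step 2: pour(B -> A) -> (A=11 B=0)
Step 3: pour(A -> B) -> (A=0 B=11)
Step 4: empty(B) -> (A=0 B=0)
Step 5: fill(B) -> (A=0 B=12)
Step 6: fill(A) -> (A=11 B=12)
Step 7: empty(B) -> (A=11 B=0)
Step 8: fill(B) -> (A=11 B=12)
Step 9: empty(A) -> (A=0 B=12)
Step 10: empty(B) -> (A=0 B=0)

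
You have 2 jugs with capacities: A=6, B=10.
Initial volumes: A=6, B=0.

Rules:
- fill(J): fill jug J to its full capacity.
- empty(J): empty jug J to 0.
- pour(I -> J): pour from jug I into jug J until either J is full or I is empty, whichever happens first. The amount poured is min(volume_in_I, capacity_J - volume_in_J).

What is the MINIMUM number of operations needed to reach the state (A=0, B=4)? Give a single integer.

Answer: 4

Derivation:
BFS from (A=6, B=0). One shortest path:
  1. empty(A) -> (A=0 B=0)
  2. fill(B) -> (A=0 B=10)
  3. pour(B -> A) -> (A=6 B=4)
  4. empty(A) -> (A=0 B=4)
Reached target in 4 moves.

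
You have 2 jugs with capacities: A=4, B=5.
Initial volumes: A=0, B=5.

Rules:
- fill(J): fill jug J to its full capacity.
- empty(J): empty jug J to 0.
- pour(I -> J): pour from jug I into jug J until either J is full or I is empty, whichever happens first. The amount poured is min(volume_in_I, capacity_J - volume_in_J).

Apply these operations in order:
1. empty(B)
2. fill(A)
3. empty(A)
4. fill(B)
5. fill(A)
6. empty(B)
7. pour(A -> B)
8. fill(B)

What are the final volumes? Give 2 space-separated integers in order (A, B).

Step 1: empty(B) -> (A=0 B=0)
Step 2: fill(A) -> (A=4 B=0)
Step 3: empty(A) -> (A=0 B=0)
Step 4: fill(B) -> (A=0 B=5)
Step 5: fill(A) -> (A=4 B=5)
Step 6: empty(B) -> (A=4 B=0)
Step 7: pour(A -> B) -> (A=0 B=4)
Step 8: fill(B) -> (A=0 B=5)

Answer: 0 5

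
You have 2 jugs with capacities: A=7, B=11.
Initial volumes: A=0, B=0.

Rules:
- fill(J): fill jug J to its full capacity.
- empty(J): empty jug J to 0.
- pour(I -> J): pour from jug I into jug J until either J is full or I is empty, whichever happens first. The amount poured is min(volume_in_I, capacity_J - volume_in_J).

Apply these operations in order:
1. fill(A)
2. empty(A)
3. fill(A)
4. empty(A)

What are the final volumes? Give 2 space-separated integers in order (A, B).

Answer: 0 0

Derivation:
Step 1: fill(A) -> (A=7 B=0)
Step 2: empty(A) -> (A=0 B=0)
Step 3: fill(A) -> (A=7 B=0)
Step 4: empty(A) -> (A=0 B=0)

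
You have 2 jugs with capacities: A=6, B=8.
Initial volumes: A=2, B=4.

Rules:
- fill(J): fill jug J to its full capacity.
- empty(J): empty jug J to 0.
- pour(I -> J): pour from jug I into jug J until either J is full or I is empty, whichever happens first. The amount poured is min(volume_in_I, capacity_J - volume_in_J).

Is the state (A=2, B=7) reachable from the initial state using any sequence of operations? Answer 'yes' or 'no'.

Answer: no

Derivation:
BFS explored all 15 reachable states.
Reachable set includes: (0,0), (0,2), (0,4), (0,6), (0,8), (2,0), (2,4), (2,8), (4,0), (4,8), (6,0), (6,2) ...
Target (A=2, B=7) not in reachable set → no.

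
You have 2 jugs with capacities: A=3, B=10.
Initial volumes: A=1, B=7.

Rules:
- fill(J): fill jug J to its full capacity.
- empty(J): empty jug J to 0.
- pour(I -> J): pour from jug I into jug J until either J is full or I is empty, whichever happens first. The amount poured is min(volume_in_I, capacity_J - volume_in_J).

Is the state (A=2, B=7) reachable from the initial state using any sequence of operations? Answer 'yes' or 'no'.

Answer: no

Derivation:
BFS explored all 27 reachable states.
Reachable set includes: (0,0), (0,1), (0,2), (0,3), (0,4), (0,5), (0,6), (0,7), (0,8), (0,9), (0,10), (1,0) ...
Target (A=2, B=7) not in reachable set → no.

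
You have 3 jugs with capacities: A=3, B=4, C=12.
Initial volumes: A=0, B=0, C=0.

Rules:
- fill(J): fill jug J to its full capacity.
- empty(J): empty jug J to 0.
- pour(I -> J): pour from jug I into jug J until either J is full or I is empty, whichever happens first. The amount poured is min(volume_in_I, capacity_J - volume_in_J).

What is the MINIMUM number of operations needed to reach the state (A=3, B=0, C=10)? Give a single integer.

Answer: 6

Derivation:
BFS from (A=0, B=0, C=0). One shortest path:
  1. fill(B) -> (A=0 B=4 C=0)
  2. fill(C) -> (A=0 B=4 C=12)
  3. pour(B -> A) -> (A=3 B=1 C=12)
  4. empty(A) -> (A=0 B=1 C=12)
  5. pour(B -> A) -> (A=1 B=0 C=12)
  6. pour(C -> A) -> (A=3 B=0 C=10)
Reached target in 6 moves.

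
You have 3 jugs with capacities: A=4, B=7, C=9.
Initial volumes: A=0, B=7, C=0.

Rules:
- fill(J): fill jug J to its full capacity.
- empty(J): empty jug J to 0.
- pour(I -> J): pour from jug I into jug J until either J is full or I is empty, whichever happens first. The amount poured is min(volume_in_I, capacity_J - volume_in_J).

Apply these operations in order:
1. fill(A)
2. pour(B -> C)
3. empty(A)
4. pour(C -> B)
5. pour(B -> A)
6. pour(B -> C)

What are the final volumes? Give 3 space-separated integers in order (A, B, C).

Answer: 4 0 3

Derivation:
Step 1: fill(A) -> (A=4 B=7 C=0)
Step 2: pour(B -> C) -> (A=4 B=0 C=7)
Step 3: empty(A) -> (A=0 B=0 C=7)
Step 4: pour(C -> B) -> (A=0 B=7 C=0)
Step 5: pour(B -> A) -> (A=4 B=3 C=0)
Step 6: pour(B -> C) -> (A=4 B=0 C=3)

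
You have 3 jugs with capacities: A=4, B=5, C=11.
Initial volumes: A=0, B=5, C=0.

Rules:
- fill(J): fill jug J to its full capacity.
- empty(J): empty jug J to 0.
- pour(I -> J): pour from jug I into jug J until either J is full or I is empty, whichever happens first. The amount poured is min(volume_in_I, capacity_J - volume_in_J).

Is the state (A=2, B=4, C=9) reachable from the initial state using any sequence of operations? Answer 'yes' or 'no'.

BFS explored all 240 reachable states.
Reachable set includes: (0,0,0), (0,0,1), (0,0,2), (0,0,3), (0,0,4), (0,0,5), (0,0,6), (0,0,7), (0,0,8), (0,0,9), (0,0,10), (0,0,11) ...
Target (A=2, B=4, C=9) not in reachable set → no.

Answer: no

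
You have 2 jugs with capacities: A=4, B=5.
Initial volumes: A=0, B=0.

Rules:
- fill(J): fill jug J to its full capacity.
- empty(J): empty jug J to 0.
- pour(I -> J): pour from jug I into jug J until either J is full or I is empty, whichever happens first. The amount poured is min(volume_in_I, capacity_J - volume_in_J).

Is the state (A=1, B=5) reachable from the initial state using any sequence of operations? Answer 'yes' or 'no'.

BFS from (A=0, B=0):
  1. fill(B) -> (A=0 B=5)
  2. pour(B -> A) -> (A=4 B=1)
  3. empty(A) -> (A=0 B=1)
  4. pour(B -> A) -> (A=1 B=0)
  5. fill(B) -> (A=1 B=5)
Target reached → yes.

Answer: yes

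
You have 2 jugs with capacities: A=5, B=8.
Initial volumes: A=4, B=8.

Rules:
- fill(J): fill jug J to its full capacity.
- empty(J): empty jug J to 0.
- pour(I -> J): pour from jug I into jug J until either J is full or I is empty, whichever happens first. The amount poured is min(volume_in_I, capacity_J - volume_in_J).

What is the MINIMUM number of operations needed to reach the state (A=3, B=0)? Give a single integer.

Answer: 4

Derivation:
BFS from (A=4, B=8). One shortest path:
  1. empty(A) -> (A=0 B=8)
  2. pour(B -> A) -> (A=5 B=3)
  3. empty(A) -> (A=0 B=3)
  4. pour(B -> A) -> (A=3 B=0)
Reached target in 4 moves.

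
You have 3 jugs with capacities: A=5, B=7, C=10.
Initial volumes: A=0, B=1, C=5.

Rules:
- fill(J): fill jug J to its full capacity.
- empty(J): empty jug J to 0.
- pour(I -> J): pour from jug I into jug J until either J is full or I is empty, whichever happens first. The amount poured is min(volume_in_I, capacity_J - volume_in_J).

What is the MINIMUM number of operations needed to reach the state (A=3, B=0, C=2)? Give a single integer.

Answer: 7

Derivation:
BFS from (A=0, B=1, C=5). One shortest path:
  1. fill(B) -> (A=0 B=7 C=5)
  2. pour(B -> A) -> (A=5 B=2 C=5)
  3. pour(B -> C) -> (A=5 B=0 C=7)
  4. pour(A -> B) -> (A=0 B=5 C=7)
  5. pour(C -> A) -> (A=5 B=5 C=2)
  6. pour(A -> B) -> (A=3 B=7 C=2)
  7. empty(B) -> (A=3 B=0 C=2)
Reached target in 7 moves.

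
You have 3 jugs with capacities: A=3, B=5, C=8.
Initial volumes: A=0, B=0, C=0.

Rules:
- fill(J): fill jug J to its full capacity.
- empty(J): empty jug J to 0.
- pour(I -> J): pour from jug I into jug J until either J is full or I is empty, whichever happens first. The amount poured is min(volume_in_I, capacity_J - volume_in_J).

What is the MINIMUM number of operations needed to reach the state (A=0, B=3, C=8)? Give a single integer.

Answer: 3

Derivation:
BFS from (A=0, B=0, C=0). One shortest path:
  1. fill(A) -> (A=3 B=0 C=0)
  2. fill(C) -> (A=3 B=0 C=8)
  3. pour(A -> B) -> (A=0 B=3 C=8)
Reached target in 3 moves.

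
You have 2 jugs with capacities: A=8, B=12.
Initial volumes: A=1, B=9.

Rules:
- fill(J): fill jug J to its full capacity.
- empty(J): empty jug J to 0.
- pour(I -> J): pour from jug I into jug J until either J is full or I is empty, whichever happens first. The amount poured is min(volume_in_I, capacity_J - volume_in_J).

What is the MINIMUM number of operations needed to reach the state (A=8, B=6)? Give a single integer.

BFS from (A=1, B=9). One shortest path:
  1. pour(B -> A) -> (A=8 B=2)
  2. empty(A) -> (A=0 B=2)
  3. pour(B -> A) -> (A=2 B=0)
  4. fill(B) -> (A=2 B=12)
  5. pour(B -> A) -> (A=8 B=6)
Reached target in 5 moves.

Answer: 5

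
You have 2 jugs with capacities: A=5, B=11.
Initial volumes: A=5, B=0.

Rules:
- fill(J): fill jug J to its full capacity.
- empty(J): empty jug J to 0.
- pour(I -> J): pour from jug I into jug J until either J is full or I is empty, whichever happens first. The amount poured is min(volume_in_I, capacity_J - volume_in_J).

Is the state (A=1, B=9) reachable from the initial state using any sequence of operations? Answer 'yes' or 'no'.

BFS explored all 32 reachable states.
Reachable set includes: (0,0), (0,1), (0,2), (0,3), (0,4), (0,5), (0,6), (0,7), (0,8), (0,9), (0,10), (0,11) ...
Target (A=1, B=9) not in reachable set → no.

Answer: no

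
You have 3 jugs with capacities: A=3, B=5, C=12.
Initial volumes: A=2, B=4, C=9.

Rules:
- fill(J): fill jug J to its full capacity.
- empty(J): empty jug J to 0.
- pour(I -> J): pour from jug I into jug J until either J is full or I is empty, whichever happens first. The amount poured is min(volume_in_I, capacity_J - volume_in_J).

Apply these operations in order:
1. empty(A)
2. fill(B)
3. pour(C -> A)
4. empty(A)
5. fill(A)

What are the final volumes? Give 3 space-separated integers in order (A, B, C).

Answer: 3 5 6

Derivation:
Step 1: empty(A) -> (A=0 B=4 C=9)
Step 2: fill(B) -> (A=0 B=5 C=9)
Step 3: pour(C -> A) -> (A=3 B=5 C=6)
Step 4: empty(A) -> (A=0 B=5 C=6)
Step 5: fill(A) -> (A=3 B=5 C=6)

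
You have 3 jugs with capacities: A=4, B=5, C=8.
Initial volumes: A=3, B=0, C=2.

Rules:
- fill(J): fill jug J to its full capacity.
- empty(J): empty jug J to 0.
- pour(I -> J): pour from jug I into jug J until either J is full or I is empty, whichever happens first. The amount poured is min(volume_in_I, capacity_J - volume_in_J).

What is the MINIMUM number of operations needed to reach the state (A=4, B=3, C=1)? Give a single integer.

Answer: 5

Derivation:
BFS from (A=3, B=0, C=2). One shortest path:
  1. fill(B) -> (A=3 B=5 C=2)
  2. empty(C) -> (A=3 B=5 C=0)
  3. pour(B -> C) -> (A=3 B=0 C=5)
  4. pour(A -> B) -> (A=0 B=3 C=5)
  5. pour(C -> A) -> (A=4 B=3 C=1)
Reached target in 5 moves.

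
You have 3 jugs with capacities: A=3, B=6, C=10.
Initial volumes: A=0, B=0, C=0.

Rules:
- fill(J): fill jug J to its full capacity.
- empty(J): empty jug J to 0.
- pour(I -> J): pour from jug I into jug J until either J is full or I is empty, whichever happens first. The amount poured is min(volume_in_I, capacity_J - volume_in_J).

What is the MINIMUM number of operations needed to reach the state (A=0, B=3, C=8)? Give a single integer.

Answer: 8

Derivation:
BFS from (A=0, B=0, C=0). One shortest path:
  1. fill(C) -> (A=0 B=0 C=10)
  2. pour(C -> B) -> (A=0 B=6 C=4)
  3. empty(B) -> (A=0 B=0 C=4)
  4. pour(C -> B) -> (A=0 B=4 C=0)
  5. fill(C) -> (A=0 B=4 C=10)
  6. pour(C -> B) -> (A=0 B=6 C=8)
  7. pour(B -> A) -> (A=3 B=3 C=8)
  8. empty(A) -> (A=0 B=3 C=8)
Reached target in 8 moves.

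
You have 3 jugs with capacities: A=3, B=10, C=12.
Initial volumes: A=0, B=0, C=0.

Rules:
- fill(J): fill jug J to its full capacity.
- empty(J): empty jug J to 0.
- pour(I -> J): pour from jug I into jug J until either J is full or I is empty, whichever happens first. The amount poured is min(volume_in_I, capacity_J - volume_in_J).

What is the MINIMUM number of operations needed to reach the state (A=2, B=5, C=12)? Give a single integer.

BFS from (A=0, B=0, C=0). One shortest path:
  1. fill(C) -> (A=0 B=0 C=12)
  2. pour(C -> B) -> (A=0 B=10 C=2)
  3. pour(B -> A) -> (A=3 B=7 C=2)
  4. empty(A) -> (A=0 B=7 C=2)
  5. pour(C -> A) -> (A=2 B=7 C=0)
  6. pour(B -> C) -> (A=2 B=0 C=7)
  7. fill(B) -> (A=2 B=10 C=7)
  8. pour(B -> C) -> (A=2 B=5 C=12)
Reached target in 8 moves.

Answer: 8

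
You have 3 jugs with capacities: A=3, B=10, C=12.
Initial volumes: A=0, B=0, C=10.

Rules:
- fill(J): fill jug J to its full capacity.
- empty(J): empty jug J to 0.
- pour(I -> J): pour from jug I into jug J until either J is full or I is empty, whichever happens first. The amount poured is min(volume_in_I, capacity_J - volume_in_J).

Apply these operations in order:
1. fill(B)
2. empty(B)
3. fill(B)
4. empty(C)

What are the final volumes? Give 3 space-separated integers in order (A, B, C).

Answer: 0 10 0

Derivation:
Step 1: fill(B) -> (A=0 B=10 C=10)
Step 2: empty(B) -> (A=0 B=0 C=10)
Step 3: fill(B) -> (A=0 B=10 C=10)
Step 4: empty(C) -> (A=0 B=10 C=0)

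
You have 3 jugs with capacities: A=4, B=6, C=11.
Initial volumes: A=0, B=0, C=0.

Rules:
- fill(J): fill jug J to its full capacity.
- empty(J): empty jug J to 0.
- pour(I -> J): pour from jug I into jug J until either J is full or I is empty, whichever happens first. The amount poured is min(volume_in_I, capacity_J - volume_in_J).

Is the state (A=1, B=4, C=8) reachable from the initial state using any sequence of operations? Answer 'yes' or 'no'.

Answer: no

Derivation:
BFS explored all 270 reachable states.
Reachable set includes: (0,0,0), (0,0,1), (0,0,2), (0,0,3), (0,0,4), (0,0,5), (0,0,6), (0,0,7), (0,0,8), (0,0,9), (0,0,10), (0,0,11) ...
Target (A=1, B=4, C=8) not in reachable set → no.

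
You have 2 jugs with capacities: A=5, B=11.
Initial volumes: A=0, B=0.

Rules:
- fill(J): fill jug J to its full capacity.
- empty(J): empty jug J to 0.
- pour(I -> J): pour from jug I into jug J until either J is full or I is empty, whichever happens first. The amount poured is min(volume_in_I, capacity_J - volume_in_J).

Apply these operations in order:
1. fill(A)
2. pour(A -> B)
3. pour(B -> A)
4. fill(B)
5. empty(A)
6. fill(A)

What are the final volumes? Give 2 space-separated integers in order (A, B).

Step 1: fill(A) -> (A=5 B=0)
Step 2: pour(A -> B) -> (A=0 B=5)
Step 3: pour(B -> A) -> (A=5 B=0)
Step 4: fill(B) -> (A=5 B=11)
Step 5: empty(A) -> (A=0 B=11)
Step 6: fill(A) -> (A=5 B=11)

Answer: 5 11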